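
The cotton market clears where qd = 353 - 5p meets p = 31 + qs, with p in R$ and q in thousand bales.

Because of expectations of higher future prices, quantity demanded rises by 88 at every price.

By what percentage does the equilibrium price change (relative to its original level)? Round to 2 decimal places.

Original equilibrium: 353 - 5p = p - 31 gives 384 = 6p, so p = 64 and q = 33.
After the shift, demand is qd = 441 - 5p and supply is qs = p - 31.
New equilibrium: 441 - 5p = p - 31 ⇒ 472 = 6p ⇒ p = 236/3 ≈ 78.6667, q = 143/3 ≈ 47.6667.
%Δp = (78.6667 − 64) / 64 × 100 = +22.92%.

+22.92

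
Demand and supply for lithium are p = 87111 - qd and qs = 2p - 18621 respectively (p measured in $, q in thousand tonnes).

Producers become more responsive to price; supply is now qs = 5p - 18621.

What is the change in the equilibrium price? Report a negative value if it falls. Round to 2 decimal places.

-17622.00

Before the shock: 87111 - p = 2p - 18621 ⇒ 105732 = 3p ⇒ p = 35244, q = 51867.
After the shift, demand is qd = 87111 - p and supply is qs = 5p - 18621.
Clearing the new market: 87111 - p = 5p - 18621, so p = 17622 and q = 69489.
Δp = 17622 − 35244 = -17622.00.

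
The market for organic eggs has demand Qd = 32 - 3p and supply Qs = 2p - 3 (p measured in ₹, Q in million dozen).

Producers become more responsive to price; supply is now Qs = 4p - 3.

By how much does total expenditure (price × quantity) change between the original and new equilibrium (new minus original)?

+8

Initially, 32 - 3p = 2p - 3, so 35 = 5p and p = 7, Q = 11.
The new curves are Qd = 32 - 3p (demand) and Qs = 4p - 3 (supply).
New equilibrium: 32 - 3p = 4p - 3 ⇒ 35 = 7p ⇒ p = 5, Q = 17.
Expenditure moves from 7×11 = 77 to 5×17 = 85; change = +8.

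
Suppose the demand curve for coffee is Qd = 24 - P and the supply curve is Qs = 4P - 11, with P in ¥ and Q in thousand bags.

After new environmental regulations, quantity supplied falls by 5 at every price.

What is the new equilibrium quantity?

16

Before the shock: 24 - P = 4P - 11 ⇒ 35 = 5P ⇒ P = 7, Q = 17.
After the shift, demand is Qd = 24 - P and supply is Qs = 4P - 16.
New equilibrium: 24 - P = 4P - 16 ⇒ 40 = 5P ⇒ P = 8, Q = 16.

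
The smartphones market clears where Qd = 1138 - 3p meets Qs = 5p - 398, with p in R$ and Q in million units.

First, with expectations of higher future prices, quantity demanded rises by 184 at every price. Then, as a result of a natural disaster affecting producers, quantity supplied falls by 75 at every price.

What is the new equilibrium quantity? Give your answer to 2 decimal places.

Original equilibrium: 1138 - 3p = 5p - 398 gives 1536 = 8p, so p = 192 and Q = 562.
The new curves are Qd = 1322 - 3p (demand) and Qs = 5p - 473 (supply).
Equate the new curves: 1322 - 3p = 5p - 473, giving 1795 = 8p, p = 224.375, Q = 648.875.

648.88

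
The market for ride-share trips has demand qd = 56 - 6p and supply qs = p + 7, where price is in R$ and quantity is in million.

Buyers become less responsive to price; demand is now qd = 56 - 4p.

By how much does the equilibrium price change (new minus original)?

Initially, 56 - 6p = p + 7, so 49 = 7p and p = 7, q = 14.
After the shift, demand is qd = 56 - 4p and supply is qs = p + 7.
Clearing the new market: 56 - 4p = p + 7, so p = 9.8 and q = 16.8.
Δp = 9.8 − 7 = +2.8.

+2.8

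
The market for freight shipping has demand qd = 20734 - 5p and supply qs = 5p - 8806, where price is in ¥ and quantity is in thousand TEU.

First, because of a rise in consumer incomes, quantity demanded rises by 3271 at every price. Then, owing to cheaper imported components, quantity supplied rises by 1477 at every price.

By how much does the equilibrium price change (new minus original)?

+179.4

Solve the original market: 20734 - 5p = 5p - 8806, hence p = 2954 and q = 5964.
The new curves are qd = 24005 - 5p (demand) and qs = 5p - 7329 (supply).
Equate the new curves: 24005 - 5p = 5p - 7329, giving 31334 = 10p, p = 3133.4, q = 8338.
Δp = 3133.4 − 2954 = +179.4.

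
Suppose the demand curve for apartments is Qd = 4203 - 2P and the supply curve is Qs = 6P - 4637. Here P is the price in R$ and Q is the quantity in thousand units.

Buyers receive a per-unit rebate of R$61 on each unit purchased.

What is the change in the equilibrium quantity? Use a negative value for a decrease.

Before the shock: 4203 - 2P = 6P - 4637 ⇒ 8840 = 8P ⇒ P = 1105, Q = 1993.
Since buyers' out-of-pocket price is the market price minus the rebate, the effective demand curve becomes Qd = 4325 - 2P.
New equilibrium: 4325 - 2P = 6P - 4637 ⇒ 8962 = 8P ⇒ P = 1120.25, Q = 2084.5.
ΔQ = 2084.5 − 1993 = +91.5.

+91.5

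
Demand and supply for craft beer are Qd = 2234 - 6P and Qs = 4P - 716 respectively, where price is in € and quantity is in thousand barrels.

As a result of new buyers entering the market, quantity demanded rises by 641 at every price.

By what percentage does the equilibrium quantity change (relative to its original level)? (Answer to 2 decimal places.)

Initially, 2234 - 6P = 4P - 716, so 2950 = 10P and P = 295, Q = 464.
The shock moves the curves to Qd = 2875 - 6P and Qs = 4P - 716.
Setting them equal: 2875 - 6P = 4P - 716 → 3591 = 10P, so P = 359.1 and Q = 720.4.
%ΔQ = (720.4 − 464) / 464 × 100 = +55.26%.

+55.26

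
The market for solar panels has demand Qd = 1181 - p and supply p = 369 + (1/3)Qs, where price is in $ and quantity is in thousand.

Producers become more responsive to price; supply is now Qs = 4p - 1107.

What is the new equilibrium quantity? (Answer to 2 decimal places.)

Original equilibrium: 1181 - p = 3p - 1107 gives 2288 = 4p, so p = 572 and Q = 609.
With the change applied: demand Qd = 1181 - p, supply Qs = 4p - 1107.
Setting them equal: 1181 - p = 4p - 1107 → 2288 = 5p, so p = 457.6 and Q = 723.4.

723.40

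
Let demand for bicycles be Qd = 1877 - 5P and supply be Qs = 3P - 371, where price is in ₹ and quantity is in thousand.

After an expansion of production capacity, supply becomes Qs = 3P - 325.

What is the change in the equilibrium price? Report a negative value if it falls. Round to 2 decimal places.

Before the shock: 1877 - 5P = 3P - 371 ⇒ 2248 = 8P ⇒ P = 281, Q = 472.
The shock moves the curves to Qd = 1877 - 5P and Qs = 3P - 325.
Clearing the new market: 1877 - 5P = 3P - 325, so P = 275.25 and Q = 500.75.
ΔP = 275.25 − 281 = -5.75.

-5.75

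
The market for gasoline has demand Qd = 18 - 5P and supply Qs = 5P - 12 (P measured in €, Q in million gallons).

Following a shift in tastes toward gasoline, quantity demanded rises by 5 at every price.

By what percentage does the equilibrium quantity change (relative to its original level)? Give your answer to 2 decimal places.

Original equilibrium: 18 - 5P = 5P - 12 gives 30 = 10P, so P = 3 and Q = 3.
The shock moves the curves to Qd = 23 - 5P and Qs = 5P - 12.
Equate the new curves: 23 - 5P = 5P - 12, giving 35 = 10P, P = 3.5, Q = 5.5.
%ΔQ = (5.5 − 3) / 3 × 100 = +83.33%.

+83.33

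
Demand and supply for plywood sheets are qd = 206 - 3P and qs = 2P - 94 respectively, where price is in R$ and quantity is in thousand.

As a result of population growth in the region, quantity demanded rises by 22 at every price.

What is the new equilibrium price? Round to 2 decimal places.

64.40

Before the shock: 206 - 3P = 2P - 94 ⇒ 300 = 5P ⇒ P = 60, q = 26.
After the shift, demand is qd = 228 - 3P and supply is qs = 2P - 94.
Setting them equal: 228 - 3P = 2P - 94 → 322 = 5P, so P = 64.4 and q = 34.8.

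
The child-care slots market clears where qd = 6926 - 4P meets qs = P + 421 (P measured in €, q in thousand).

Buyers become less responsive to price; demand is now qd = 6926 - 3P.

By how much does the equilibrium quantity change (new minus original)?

+325.25

Original equilibrium: 6926 - 4P = P + 421 gives 6505 = 5P, so P = 1301 and q = 1722.
The shock moves the curves to qd = 6926 - 3P and qs = P + 421.
Equate the new curves: 6926 - 3P = P + 421, giving 6505 = 4P, P = 1626.25, q = 2047.25.
Δq = 2047.25 − 1722 = +325.25.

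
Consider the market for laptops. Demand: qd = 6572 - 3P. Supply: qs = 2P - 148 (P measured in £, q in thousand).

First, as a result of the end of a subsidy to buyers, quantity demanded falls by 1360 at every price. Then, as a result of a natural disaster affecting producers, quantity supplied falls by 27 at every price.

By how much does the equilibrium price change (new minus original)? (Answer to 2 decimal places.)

-266.60

Initially, 6572 - 3P = 2P - 148, so 6720 = 5P and P = 1344, q = 2540.
After the shift, demand is qd = 5212 - 3P and supply is qs = 2P - 175.
Clearing the new market: 5212 - 3P = 2P - 175, so P = 1077.4 and q = 1979.8.
ΔP = 1077.4 − 1344 = -266.60.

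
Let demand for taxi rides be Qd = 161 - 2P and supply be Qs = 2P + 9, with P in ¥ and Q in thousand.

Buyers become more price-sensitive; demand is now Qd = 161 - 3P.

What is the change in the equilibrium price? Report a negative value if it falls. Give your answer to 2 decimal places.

Initially, 161 - 2P = 2P + 9, so 152 = 4P and P = 38, Q = 85.
The shock moves the curves to Qd = 161 - 3P and Qs = 2P + 9.
Clearing the new market: 161 - 3P = 2P + 9, so P = 30.4 and Q = 69.8.
ΔP = 30.4 − 38 = -7.60.

-7.60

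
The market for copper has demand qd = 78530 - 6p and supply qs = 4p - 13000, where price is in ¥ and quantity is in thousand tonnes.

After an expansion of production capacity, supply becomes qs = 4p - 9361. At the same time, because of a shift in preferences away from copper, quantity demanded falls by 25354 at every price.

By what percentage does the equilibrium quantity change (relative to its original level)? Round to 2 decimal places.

-33.70

Solve the original market: 78530 - 6p = 4p - 13000, hence p = 9153 and q = 23612.
The shock moves the curves to qd = 53176 - 6p and qs = 4p - 9361.
Clearing the new market: 53176 - 6p = 4p - 9361, so p = 6253.7 and q = 15653.8.
%Δq = (15653.8 − 23612) / 23612 × 100 = -33.70%.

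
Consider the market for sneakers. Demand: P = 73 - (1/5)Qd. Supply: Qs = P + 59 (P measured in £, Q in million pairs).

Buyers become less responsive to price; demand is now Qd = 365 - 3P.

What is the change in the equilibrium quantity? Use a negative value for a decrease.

Original equilibrium: 365 - 5P = P + 59 gives 306 = 6P, so P = 51 and Q = 110.
After the shift, demand is Qd = 365 - 3P and supply is Qs = P + 59.
Equate the new curves: 365 - 3P = P + 59, giving 306 = 4P, P = 76.5, Q = 135.5.
ΔQ = 135.5 − 110 = +25.5.

+25.5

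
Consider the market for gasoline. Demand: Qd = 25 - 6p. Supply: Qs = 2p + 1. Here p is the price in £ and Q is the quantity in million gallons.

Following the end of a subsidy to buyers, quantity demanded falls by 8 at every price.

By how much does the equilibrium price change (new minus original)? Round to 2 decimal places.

-1.00

Solve the original market: 25 - 6p = 2p + 1, hence p = 3 and Q = 7.
The new curves are Qd = 17 - 6p (demand) and Qs = 2p + 1 (supply).
Clearing the new market: 17 - 6p = 2p + 1, so p = 2 and Q = 5.
Δp = 2 − 3 = -1.00.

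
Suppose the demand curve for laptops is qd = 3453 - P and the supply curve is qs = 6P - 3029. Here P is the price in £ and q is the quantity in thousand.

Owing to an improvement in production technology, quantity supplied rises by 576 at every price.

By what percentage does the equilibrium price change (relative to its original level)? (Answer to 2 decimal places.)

-8.89

Original equilibrium: 3453 - P = 6P - 3029 gives 6482 = 7P, so P = 926 and q = 2527.
The shock moves the curves to qd = 3453 - P and qs = 6P - 2453.
Equate the new curves: 3453 - P = 6P - 2453, giving 5906 = 7P, P = 5906/7 ≈ 843.7143, q = 18265/7 ≈ 2609.2857.
%ΔP = (843.7143 − 926) / 926 × 100 = -8.89%.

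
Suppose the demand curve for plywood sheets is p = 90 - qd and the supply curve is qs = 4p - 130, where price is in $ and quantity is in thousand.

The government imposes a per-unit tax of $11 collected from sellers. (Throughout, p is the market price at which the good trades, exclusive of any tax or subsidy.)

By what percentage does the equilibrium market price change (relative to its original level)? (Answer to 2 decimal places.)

+20.00

Initially, 90 - p = 4p - 130, so 220 = 5p and p = 44, q = 46.
Since sellers keep the price net of the tax, the effective supply curve becomes qs = 4p - 174.
Equate the new curves: 90 - p = 4p - 174, giving 264 = 5p, p = 52.8, q = 37.2.
%Δp = (52.8 − 44) / 44 × 100 = +20.00%.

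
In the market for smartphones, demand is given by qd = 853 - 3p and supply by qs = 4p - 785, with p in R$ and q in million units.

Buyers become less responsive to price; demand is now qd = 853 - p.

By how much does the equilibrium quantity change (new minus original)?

+374.4

Initially, 853 - 3p = 4p - 785, so 1638 = 7p and p = 234, q = 151.
With the change applied: demand qd = 853 - p, supply qs = 4p - 785.
New equilibrium: 853 - p = 4p - 785 ⇒ 1638 = 5p ⇒ p = 327.6, q = 525.4.
Δq = 525.4 − 151 = +374.4.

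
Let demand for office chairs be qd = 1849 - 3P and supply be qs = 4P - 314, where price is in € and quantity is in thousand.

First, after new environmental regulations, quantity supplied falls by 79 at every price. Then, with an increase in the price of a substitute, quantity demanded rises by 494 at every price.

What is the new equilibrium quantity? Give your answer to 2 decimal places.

1170.43

Original equilibrium: 1849 - 3P = 4P - 314 gives 2163 = 7P, so P = 309 and q = 922.
With the change applied: demand qd = 2343 - 3P, supply qs = 4P - 393.
Clearing the new market: 2343 - 3P = 4P - 393, so P = 2736/7 ≈ 390.8571 and q = 8193/7 ≈ 1170.4286.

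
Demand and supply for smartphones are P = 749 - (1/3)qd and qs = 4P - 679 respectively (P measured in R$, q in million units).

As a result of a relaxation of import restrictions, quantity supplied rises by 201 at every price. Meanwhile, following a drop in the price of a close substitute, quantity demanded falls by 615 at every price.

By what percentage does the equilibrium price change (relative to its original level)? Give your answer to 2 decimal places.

Before the shock: 2247 - 3P = 4P - 679 ⇒ 2926 = 7P ⇒ P = 418, q = 993.
The shock moves the curves to qd = 1632 - 3P and qs = 4P - 478.
Setting them equal: 1632 - 3P = 4P - 478 → 2110 = 7P, so P = 2110/7 ≈ 301.4286 and q = 5094/7 ≈ 727.7143.
%ΔP = (301.4286 − 418) / 418 × 100 = -27.89%.

-27.89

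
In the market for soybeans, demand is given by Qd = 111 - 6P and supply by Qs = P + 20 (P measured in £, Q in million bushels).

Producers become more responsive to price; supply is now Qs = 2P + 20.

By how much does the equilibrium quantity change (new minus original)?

Initially, 111 - 6P = P + 20, so 91 = 7P and P = 13, Q = 33.
With the change applied: demand Qd = 111 - 6P, supply Qs = 2P + 20.
New equilibrium: 111 - 6P = 2P + 20 ⇒ 91 = 8P ⇒ P = 11.375, Q = 42.75.
ΔQ = 42.75 − 33 = +9.75.

+9.75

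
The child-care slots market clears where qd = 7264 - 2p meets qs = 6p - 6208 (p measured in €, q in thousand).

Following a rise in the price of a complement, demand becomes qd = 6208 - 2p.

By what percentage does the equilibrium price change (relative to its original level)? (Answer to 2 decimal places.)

-7.84

Original equilibrium: 7264 - 2p = 6p - 6208 gives 13472 = 8p, so p = 1684 and q = 3896.
With the change applied: demand qd = 6208 - 2p, supply qs = 6p - 6208.
Clearing the new market: 6208 - 2p = 6p - 6208, so p = 1552 and q = 3104.
%Δp = (1552 − 1684) / 1684 × 100 = -7.84%.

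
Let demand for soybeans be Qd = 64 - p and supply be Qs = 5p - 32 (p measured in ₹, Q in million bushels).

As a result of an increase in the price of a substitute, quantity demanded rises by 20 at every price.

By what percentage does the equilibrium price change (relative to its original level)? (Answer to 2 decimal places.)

Solve the original market: 64 - p = 5p - 32, hence p = 16 and Q = 48.
With the change applied: demand Qd = 84 - p, supply Qs = 5p - 32.
Clearing the new market: 84 - p = 5p - 32, so p = 58/3 ≈ 19.3333 and Q = 194/3 ≈ 64.6667.
%Δp = (19.3333 − 16) / 16 × 100 = +20.83%.

+20.83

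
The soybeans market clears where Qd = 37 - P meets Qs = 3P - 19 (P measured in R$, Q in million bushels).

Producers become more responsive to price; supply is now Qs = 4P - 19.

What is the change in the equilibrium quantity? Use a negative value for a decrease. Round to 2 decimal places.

Before the shock: 37 - P = 3P - 19 ⇒ 56 = 4P ⇒ P = 14, Q = 23.
The shock moves the curves to Qd = 37 - P and Qs = 4P - 19.
Setting them equal: 37 - P = 4P - 19 → 56 = 5P, so P = 11.2 and Q = 25.8.
ΔQ = 25.8 − 23 = +2.80.

+2.80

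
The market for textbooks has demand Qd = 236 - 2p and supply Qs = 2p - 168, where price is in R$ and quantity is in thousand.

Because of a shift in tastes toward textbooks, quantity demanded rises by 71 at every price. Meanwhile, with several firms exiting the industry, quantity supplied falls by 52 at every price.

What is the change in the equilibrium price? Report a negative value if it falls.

Initially, 236 - 2p = 2p - 168, so 404 = 4p and p = 101, Q = 34.
The new curves are Qd = 307 - 2p (demand) and Qs = 2p - 220 (supply).
Clearing the new market: 307 - 2p = 2p - 220, so p = 131.75 and Q = 43.5.
Δp = 131.75 − 101 = +30.75.

+30.75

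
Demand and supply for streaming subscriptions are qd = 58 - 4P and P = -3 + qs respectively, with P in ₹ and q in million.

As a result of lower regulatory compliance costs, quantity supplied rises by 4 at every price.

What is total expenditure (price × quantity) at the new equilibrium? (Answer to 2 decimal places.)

Before the shock: 58 - 4P = P + 3 ⇒ 55 = 5P ⇒ P = 11, q = 14.
With the change applied: demand qd = 58 - 4P, supply qs = P + 7.
Setting them equal: 58 - 4P = P + 7 → 51 = 5P, so P = 10.2 and q = 17.2.
New expenditure = 10.2 × 17.2 = 175.44.

175.44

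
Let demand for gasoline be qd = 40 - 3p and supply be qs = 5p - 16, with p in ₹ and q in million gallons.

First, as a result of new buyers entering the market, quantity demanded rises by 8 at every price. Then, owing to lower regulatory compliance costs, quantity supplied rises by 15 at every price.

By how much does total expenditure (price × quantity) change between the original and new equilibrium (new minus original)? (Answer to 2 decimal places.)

+48.45

Original equilibrium: 40 - 3p = 5p - 16 gives 56 = 8p, so p = 7 and q = 19.
After the shift, demand is qd = 48 - 3p and supply is qs = 5p - 1.
Equate the new curves: 48 - 3p = 5p - 1, giving 49 = 8p, p = 6.125, q = 29.625.
Expenditure moves from 7×19 = 133 to 6.125×29.625 = 181.453125; change = +48.45.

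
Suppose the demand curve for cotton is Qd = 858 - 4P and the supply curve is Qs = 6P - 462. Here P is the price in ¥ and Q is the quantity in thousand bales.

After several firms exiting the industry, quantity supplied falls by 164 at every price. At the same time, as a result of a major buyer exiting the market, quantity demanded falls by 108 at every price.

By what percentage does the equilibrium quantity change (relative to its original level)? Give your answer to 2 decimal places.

-39.52

Initially, 858 - 4P = 6P - 462, so 1320 = 10P and P = 132, Q = 330.
With the change applied: demand Qd = 750 - 4P, supply Qs = 6P - 626.
Equate the new curves: 750 - 4P = 6P - 626, giving 1376 = 10P, P = 137.6, Q = 199.6.
%ΔQ = (199.6 − 330) / 330 × 100 = -39.52%.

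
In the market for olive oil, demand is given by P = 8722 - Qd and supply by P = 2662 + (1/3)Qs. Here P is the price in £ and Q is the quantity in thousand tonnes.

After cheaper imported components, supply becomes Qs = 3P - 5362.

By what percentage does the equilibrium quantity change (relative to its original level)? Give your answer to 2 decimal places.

Original equilibrium: 8722 - P = 3P - 7986 gives 16708 = 4P, so P = 4177 and Q = 4545.
The new curves are Qd = 8722 - P (demand) and Qs = 3P - 5362 (supply).
Clearing the new market: 8722 - P = 3P - 5362, so P = 3521 and Q = 5201.
%ΔQ = (5201 − 4545) / 4545 × 100 = +14.43%.

+14.43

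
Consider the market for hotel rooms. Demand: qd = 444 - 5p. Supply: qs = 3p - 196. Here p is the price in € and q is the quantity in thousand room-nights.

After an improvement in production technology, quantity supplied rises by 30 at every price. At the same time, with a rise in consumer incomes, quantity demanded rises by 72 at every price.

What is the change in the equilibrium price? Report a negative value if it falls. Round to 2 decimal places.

Original equilibrium: 444 - 5p = 3p - 196 gives 640 = 8p, so p = 80 and q = 44.
The new curves are qd = 516 - 5p (demand) and qs = 3p - 166 (supply).
Setting them equal: 516 - 5p = 3p - 166 → 682 = 8p, so p = 85.25 and q = 89.75.
Δp = 85.25 − 80 = +5.25.

+5.25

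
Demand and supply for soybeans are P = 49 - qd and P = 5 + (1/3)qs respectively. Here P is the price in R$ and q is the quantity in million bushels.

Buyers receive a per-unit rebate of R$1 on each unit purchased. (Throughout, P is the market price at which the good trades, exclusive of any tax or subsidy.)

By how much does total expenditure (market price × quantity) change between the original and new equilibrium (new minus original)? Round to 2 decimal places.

Solve the original market: 49 - P = 3P - 15, hence P = 16 and q = 33.
Since buyers' out-of-pocket price is the market price minus the rebate, the effective demand curve becomes qd = 50 - P.
Clearing the new market: 50 - P = 3P - 15, so P = 16.25 and q = 33.75.
Expenditure moves from 16×33 = 528 to 16.25×33.75 = 548.4375; change = +20.44.

+20.44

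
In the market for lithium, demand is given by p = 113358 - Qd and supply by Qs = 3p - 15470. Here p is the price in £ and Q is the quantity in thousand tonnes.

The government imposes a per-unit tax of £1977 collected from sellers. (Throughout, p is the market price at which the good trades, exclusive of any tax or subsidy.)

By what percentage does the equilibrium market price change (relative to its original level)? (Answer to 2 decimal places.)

Before the shock: 113358 - p = 3p - 15470 ⇒ 128828 = 4p ⇒ p = 32207, Q = 81151.
Since sellers keep the price net of the tax, the effective supply curve becomes Qs = 3p - 21401.
New equilibrium: 113358 - p = 3p - 21401 ⇒ 134759 = 4p ⇒ p = 33689.75, Q = 79668.25.
%Δp = (33689.75 − 32207) / 32207 × 100 = +4.60%.

+4.60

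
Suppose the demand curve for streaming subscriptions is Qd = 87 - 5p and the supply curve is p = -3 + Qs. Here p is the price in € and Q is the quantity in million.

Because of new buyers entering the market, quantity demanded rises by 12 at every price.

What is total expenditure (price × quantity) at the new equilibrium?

304

Solve the original market: 87 - 5p = p + 3, hence p = 14 and Q = 17.
After the shift, demand is Qd = 99 - 5p and supply is Qs = p + 3.
Equate the new curves: 99 - 5p = p + 3, giving 96 = 6p, p = 16, Q = 19.
New expenditure = 16 × 19 = 304.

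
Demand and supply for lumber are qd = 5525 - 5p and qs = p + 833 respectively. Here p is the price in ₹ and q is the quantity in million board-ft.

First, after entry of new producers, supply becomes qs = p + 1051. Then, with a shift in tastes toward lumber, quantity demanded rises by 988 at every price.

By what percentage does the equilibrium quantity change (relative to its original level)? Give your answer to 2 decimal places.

Initially, 5525 - 5p = p + 833, so 4692 = 6p and p = 782, q = 1615.
After the shift, demand is qd = 6513 - 5p and supply is qs = p + 1051.
Equate the new curves: 6513 - 5p = p + 1051, giving 5462 = 6p, p = 2731/3 ≈ 910.3333, q = 5884/3 ≈ 1961.3333.
%Δq = (1961.3333 − 1615) / 1615 × 100 = +21.44%.

+21.44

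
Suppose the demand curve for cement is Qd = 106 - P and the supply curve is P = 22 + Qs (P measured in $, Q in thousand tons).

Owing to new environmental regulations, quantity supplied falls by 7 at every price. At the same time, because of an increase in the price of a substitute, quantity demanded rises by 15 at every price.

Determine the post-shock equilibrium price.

Initially, 106 - P = P - 22, so 128 = 2P and P = 64, Q = 42.
After the shift, demand is Qd = 121 - P and supply is Qs = P - 29.
Clearing the new market: 121 - P = P - 29, so P = 75 and Q = 46.

75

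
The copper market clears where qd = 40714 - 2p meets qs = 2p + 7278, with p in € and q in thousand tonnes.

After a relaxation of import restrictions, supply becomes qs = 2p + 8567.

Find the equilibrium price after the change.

Solve the original market: 40714 - 2p = 2p + 7278, hence p = 8359 and q = 23996.
The shock moves the curves to qd = 40714 - 2p and qs = 2p + 8567.
New equilibrium: 40714 - 2p = 2p + 8567 ⇒ 32147 = 4p ⇒ p = 8036.75, q = 24640.5.

8036.75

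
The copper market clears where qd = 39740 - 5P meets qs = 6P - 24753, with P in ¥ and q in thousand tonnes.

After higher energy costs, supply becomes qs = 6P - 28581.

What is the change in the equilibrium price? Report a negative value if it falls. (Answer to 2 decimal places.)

Original equilibrium: 39740 - 5P = 6P - 24753 gives 64493 = 11P, so P = 5863 and q = 10425.
After the shift, demand is qd = 39740 - 5P and supply is qs = 6P - 28581.
New equilibrium: 39740 - 5P = 6P - 28581 ⇒ 68321 = 11P ⇒ P = 6211, q = 8685.
ΔP = 6211 − 5863 = +348.00.

+348.00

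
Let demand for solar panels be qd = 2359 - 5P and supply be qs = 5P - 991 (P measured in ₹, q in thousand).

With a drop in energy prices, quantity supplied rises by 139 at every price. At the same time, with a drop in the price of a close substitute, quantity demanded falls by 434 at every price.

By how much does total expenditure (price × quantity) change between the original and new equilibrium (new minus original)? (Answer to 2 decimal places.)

-80153.95

Solve the original market: 2359 - 5P = 5P - 991, hence P = 335 and q = 684.
After the shift, demand is qd = 1925 - 5P and supply is qs = 5P - 852.
New equilibrium: 1925 - 5P = 5P - 852 ⇒ 2777 = 10P ⇒ P = 277.7, q = 536.5.
Expenditure moves from 335×684 = 229140 to 277.7×536.5 = 148986.05; change = -80153.95.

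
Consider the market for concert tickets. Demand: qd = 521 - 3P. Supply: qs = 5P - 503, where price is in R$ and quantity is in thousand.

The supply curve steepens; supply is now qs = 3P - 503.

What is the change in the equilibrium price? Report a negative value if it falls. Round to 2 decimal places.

Original equilibrium: 521 - 3P = 5P - 503 gives 1024 = 8P, so P = 128 and q = 137.
The shock moves the curves to qd = 521 - 3P and qs = 3P - 503.
Setting them equal: 521 - 3P = 3P - 503 → 1024 = 6P, so P = 512/3 ≈ 170.6667 and q = 9.
ΔP = 170.6667 − 128 = +42.67.

+42.67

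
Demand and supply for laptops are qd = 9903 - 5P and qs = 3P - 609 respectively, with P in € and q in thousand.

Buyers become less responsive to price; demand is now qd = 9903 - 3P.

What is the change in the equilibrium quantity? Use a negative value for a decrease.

+1314

Initially, 9903 - 5P = 3P - 609, so 10512 = 8P and P = 1314, q = 3333.
The new curves are qd = 9903 - 3P (demand) and qs = 3P - 609 (supply).
New equilibrium: 9903 - 3P = 3P - 609 ⇒ 10512 = 6P ⇒ P = 1752, q = 4647.
Δq = 4647 − 3333 = +1314.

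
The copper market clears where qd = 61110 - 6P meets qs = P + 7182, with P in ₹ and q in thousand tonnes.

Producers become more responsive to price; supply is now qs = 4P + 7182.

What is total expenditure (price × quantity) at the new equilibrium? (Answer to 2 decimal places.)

Original equilibrium: 61110 - 6P = P + 7182 gives 53928 = 7P, so P = 7704 and q = 14886.
The shock moves the curves to qd = 61110 - 6P and qs = 4P + 7182.
New equilibrium: 61110 - 6P = 4P + 7182 ⇒ 53928 = 10P ⇒ P = 5392.8, q = 28753.2.
New expenditure = 5392.8 × 28753.2 = 155060256.96.

155060256.96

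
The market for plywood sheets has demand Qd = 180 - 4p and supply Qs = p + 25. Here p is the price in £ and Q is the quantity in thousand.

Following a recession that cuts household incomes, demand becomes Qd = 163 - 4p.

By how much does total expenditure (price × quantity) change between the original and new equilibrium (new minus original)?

-284.24

Solve the original market: 180 - 4p = p + 25, hence p = 31 and Q = 56.
The shock moves the curves to Qd = 163 - 4p and Qs = p + 25.
Clearing the new market: 163 - 4p = p + 25, so p = 27.6 and Q = 52.6.
Expenditure moves from 31×56 = 1736 to 27.6×52.6 = 1451.76; change = -284.24.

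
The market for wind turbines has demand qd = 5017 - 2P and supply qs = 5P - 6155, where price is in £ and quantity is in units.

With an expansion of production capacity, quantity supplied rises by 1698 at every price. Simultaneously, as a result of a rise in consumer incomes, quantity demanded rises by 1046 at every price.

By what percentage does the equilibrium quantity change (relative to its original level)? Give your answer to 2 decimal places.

+67.52

Initially, 5017 - 2P = 5P - 6155, so 11172 = 7P and P = 1596, q = 1825.
With the change applied: demand qd = 6063 - 2P, supply qs = 5P - 4457.
Equate the new curves: 6063 - 2P = 5P - 4457, giving 10520 = 7P, P = 10520/7 ≈ 1502.8571, q = 21401/7 ≈ 3057.2857.
%Δq = (3057.2857 − 1825) / 1825 × 100 = +67.52%.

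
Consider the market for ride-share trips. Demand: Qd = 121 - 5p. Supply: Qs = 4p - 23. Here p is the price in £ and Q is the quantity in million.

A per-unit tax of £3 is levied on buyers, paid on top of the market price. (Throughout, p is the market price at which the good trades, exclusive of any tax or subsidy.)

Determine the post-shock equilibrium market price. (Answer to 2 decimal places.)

Solve the original market: 121 - 5p = 4p - 23, hence p = 16 and Q = 41.
Since buyers pay the price plus the tax, the effective demand curve becomes Qd = 106 - 5p.
Clearing the new market: 106 - 5p = 4p - 23, so p = 43/3 ≈ 14.3333 and Q = 103/3 ≈ 34.3333.

14.33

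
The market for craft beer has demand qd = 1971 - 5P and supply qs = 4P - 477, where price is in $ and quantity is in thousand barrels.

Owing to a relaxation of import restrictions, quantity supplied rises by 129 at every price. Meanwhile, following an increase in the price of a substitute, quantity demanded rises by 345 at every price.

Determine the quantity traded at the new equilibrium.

836

Initially, 1971 - 5P = 4P - 477, so 2448 = 9P and P = 272, q = 611.
The shock moves the curves to qd = 2316 - 5P and qs = 4P - 348.
Setting them equal: 2316 - 5P = 4P - 348 → 2664 = 9P, so P = 296 and q = 836.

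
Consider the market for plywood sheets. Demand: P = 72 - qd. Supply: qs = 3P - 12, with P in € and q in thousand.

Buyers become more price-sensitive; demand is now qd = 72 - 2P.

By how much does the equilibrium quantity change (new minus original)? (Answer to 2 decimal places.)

Solve the original market: 72 - P = 3P - 12, hence P = 21 and q = 51.
After the shift, demand is qd = 72 - 2P and supply is qs = 3P - 12.
Equate the new curves: 72 - 2P = 3P - 12, giving 84 = 5P, P = 16.8, q = 38.4.
Δq = 38.4 − 51 = -12.60.

-12.60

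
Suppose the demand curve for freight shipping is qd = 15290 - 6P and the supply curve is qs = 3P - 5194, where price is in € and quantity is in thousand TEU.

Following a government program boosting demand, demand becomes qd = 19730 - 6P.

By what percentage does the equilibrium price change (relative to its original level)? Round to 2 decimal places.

+21.68

Before the shock: 15290 - 6P = 3P - 5194 ⇒ 20484 = 9P ⇒ P = 2276, q = 1634.
After the shift, demand is qd = 19730 - 6P and supply is qs = 3P - 5194.
New equilibrium: 19730 - 6P = 3P - 5194 ⇒ 24924 = 9P ⇒ P = 8308/3 ≈ 2769.3333, q = 3114.
%ΔP = (2769.3333 − 2276) / 2276 × 100 = +21.68%.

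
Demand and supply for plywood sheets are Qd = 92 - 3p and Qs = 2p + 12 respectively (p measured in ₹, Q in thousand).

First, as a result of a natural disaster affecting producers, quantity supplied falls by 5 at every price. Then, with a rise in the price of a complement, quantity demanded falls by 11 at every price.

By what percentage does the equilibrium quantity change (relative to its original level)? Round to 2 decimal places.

Original equilibrium: 92 - 3p = 2p + 12 gives 80 = 5p, so p = 16 and Q = 44.
The new curves are Qd = 81 - 3p (demand) and Qs = 2p + 7 (supply).
Setting them equal: 81 - 3p = 2p + 7 → 74 = 5p, so p = 14.8 and Q = 36.6.
%ΔQ = (36.6 − 44) / 44 × 100 = -16.82%.

-16.82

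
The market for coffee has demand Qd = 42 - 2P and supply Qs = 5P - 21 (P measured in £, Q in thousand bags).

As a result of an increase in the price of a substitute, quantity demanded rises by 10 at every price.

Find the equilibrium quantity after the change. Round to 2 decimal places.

31.14

Original equilibrium: 42 - 2P = 5P - 21 gives 63 = 7P, so P = 9 and Q = 24.
The new curves are Qd = 52 - 2P (demand) and Qs = 5P - 21 (supply).
Clearing the new market: 52 - 2P = 5P - 21, so P = 73/7 ≈ 10.4286 and Q = 218/7 ≈ 31.1429.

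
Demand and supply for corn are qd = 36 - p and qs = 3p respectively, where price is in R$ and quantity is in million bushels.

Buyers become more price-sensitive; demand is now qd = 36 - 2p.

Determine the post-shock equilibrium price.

Solve the original market: 36 - p = 3p, hence p = 9 and q = 27.
With the change applied: demand qd = 36 - 2p, supply qs = 3p.
Equate the new curves: 36 - 2p = 3p, giving 36 = 5p, p = 7.2, q = 21.6.

7.2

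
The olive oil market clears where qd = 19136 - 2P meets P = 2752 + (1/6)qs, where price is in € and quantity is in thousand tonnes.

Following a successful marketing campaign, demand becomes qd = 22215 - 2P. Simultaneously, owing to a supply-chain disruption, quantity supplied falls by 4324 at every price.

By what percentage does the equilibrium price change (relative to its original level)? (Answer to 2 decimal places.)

+20.77

Initially, 19136 - 2P = 6P - 16512, so 35648 = 8P and P = 4456, q = 10224.
The new curves are qd = 22215 - 2P (demand) and qs = 6P - 20836 (supply).
Equate the new curves: 22215 - 2P = 6P - 20836, giving 43051 = 8P, P = 5381.375, q = 11452.25.
%ΔP = (5381.375 − 4456) / 4456 × 100 = +20.77%.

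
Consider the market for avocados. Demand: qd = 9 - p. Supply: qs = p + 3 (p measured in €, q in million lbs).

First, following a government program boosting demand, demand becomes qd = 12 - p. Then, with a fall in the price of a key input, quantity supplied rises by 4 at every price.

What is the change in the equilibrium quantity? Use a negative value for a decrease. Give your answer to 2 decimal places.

+3.50

Solve the original market: 9 - p = p + 3, hence p = 3 and q = 6.
The shock moves the curves to qd = 12 - p and qs = p + 7.
New equilibrium: 12 - p = p + 7 ⇒ 5 = 2p ⇒ p = 2.5, q = 9.5.
Δq = 9.5 − 6 = +3.50.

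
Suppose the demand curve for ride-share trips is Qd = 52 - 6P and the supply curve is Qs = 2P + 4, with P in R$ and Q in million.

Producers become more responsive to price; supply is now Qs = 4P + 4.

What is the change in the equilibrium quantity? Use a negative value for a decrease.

+7.2

Before the shock: 52 - 6P = 2P + 4 ⇒ 48 = 8P ⇒ P = 6, Q = 16.
The new curves are Qd = 52 - 6P (demand) and Qs = 4P + 4 (supply).
Clearing the new market: 52 - 6P = 4P + 4, so P = 4.8 and Q = 23.2.
ΔQ = 23.2 − 16 = +7.2.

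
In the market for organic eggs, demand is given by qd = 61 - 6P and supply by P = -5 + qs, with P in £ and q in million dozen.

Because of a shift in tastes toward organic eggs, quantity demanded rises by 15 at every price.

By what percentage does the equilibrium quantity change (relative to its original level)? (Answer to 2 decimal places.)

+16.48

Initially, 61 - 6P = P + 5, so 56 = 7P and P = 8, q = 13.
With the change applied: demand qd = 76 - 6P, supply qs = P + 5.
New equilibrium: 76 - 6P = P + 5 ⇒ 71 = 7P ⇒ P = 71/7 ≈ 10.1429, q = 106/7 ≈ 15.1429.
%Δq = (15.1429 − 13) / 13 × 100 = +16.48%.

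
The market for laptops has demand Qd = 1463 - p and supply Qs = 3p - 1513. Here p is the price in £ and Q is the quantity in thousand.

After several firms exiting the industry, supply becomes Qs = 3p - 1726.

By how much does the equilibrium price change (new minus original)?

+53.25

Before the shock: 1463 - p = 3p - 1513 ⇒ 2976 = 4p ⇒ p = 744, Q = 719.
With the change applied: demand Qd = 1463 - p, supply Qs = 3p - 1726.
Equate the new curves: 1463 - p = 3p - 1726, giving 3189 = 4p, p = 797.25, Q = 665.75.
Δp = 797.25 − 744 = +53.25.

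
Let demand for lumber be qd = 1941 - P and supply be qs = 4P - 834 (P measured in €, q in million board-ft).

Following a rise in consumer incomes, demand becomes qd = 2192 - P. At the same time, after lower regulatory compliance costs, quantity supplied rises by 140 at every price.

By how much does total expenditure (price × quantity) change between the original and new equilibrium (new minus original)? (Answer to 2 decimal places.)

+162832.56

Before the shock: 1941 - P = 4P - 834 ⇒ 2775 = 5P ⇒ P = 555, q = 1386.
The shock moves the curves to qd = 2192 - P and qs = 4P - 694.
Clearing the new market: 2192 - P = 4P - 694, so P = 577.2 and q = 1614.8.
Expenditure moves from 555×1386 = 769230 to 577.2×1614.8 = 932062.56; change = +162832.56.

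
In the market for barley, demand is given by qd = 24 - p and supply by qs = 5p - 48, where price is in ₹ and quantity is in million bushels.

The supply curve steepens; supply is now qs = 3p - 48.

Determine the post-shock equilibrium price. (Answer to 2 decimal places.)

Initially, 24 - p = 5p - 48, so 72 = 6p and p = 12, q = 12.
After the shift, demand is qd = 24 - p and supply is qs = 3p - 48.
New equilibrium: 24 - p = 3p - 48 ⇒ 72 = 4p ⇒ p = 18, q = 6.

18.00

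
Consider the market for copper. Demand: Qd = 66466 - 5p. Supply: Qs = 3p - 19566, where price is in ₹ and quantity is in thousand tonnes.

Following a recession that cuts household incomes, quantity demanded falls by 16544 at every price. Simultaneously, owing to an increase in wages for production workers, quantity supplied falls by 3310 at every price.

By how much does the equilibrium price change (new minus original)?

-1654.25

Before the shock: 66466 - 5p = 3p - 19566 ⇒ 86032 = 8p ⇒ p = 10754, Q = 12696.
The new curves are Qd = 49922 - 5p (demand) and Qs = 3p - 22876 (supply).
New equilibrium: 49922 - 5p = 3p - 22876 ⇒ 72798 = 8p ⇒ p = 9099.75, Q = 4423.25.
Δp = 9099.75 − 10754 = -1654.25.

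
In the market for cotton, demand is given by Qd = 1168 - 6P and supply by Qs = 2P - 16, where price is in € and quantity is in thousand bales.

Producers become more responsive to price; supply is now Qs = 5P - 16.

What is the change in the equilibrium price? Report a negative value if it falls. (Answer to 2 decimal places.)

Original equilibrium: 1168 - 6P = 2P - 16 gives 1184 = 8P, so P = 148 and Q = 280.
The new curves are Qd = 1168 - 6P (demand) and Qs = 5P - 16 (supply).
Clearing the new market: 1168 - 6P = 5P - 16, so P = 1184/11 ≈ 107.6364 and Q = 5744/11 ≈ 522.1818.
ΔP = 107.6364 − 148 = -40.36.

-40.36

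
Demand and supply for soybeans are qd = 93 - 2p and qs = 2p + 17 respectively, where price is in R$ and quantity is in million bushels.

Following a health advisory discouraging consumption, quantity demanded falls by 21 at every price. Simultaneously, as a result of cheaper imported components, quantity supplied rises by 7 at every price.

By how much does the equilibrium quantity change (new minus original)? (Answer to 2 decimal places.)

Before the shock: 93 - 2p = 2p + 17 ⇒ 76 = 4p ⇒ p = 19, q = 55.
After the shift, demand is qd = 72 - 2p and supply is qs = 2p + 24.
Setting them equal: 72 - 2p = 2p + 24 → 48 = 4p, so p = 12 and q = 48.
Δq = 48 − 55 = -7.00.

-7.00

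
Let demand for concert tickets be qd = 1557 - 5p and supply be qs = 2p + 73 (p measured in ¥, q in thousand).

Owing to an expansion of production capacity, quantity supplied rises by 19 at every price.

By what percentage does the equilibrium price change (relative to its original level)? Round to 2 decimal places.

-1.28

Initially, 1557 - 5p = 2p + 73, so 1484 = 7p and p = 212, q = 497.
After the shift, demand is qd = 1557 - 5p and supply is qs = 2p + 92.
Equate the new curves: 1557 - 5p = 2p + 92, giving 1465 = 7p, p = 1465/7 ≈ 209.2857, q = 3574/7 ≈ 510.5714.
%Δp = (209.2857 − 212) / 212 × 100 = -1.28%.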